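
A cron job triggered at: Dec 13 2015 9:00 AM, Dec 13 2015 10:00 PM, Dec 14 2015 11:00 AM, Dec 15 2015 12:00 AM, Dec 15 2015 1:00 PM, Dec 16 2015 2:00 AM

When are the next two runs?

Dec 16 2015 3:00 PM, Dec 17 2015 4:00 AM

Spacing: 13, 13, 13, 13, 13 h — constant 13 h.
Dec 16 2015 2:00 AM + 13 h = Dec 16 2015 3:00 PM.
Dec 16 2015 3:00 PM + 13 h = Dec 17 2015 4:00 AM.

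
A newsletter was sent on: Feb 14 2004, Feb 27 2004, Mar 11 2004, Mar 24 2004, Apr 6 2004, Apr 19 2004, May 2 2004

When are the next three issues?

May 15 2004, May 28 2004, Jun 10 2004

The spacing is 13, 13, 13, 13, 13, 13 days — always 13 days.
May 2 2004 + 13 days = May 15 2004.
May 15 2004 + 13 days = May 28 2004.
May 28 2004 + 13 days = Jun 10 2004.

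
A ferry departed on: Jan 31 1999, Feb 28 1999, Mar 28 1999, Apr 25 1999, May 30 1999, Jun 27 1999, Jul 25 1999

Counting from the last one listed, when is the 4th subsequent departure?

Nov 28 1999

All Sundays; the gaps (28, 28, 28, 35, 28, 28) vary with month length.
This is the last Sunday of each month.
August 1999 ends with Sunday Aug 29 1999.
Last Sunday of September 1999: Sep 26 1999.
October 1999 ends with Sunday Oct 31 1999.
November 1999 ends with Sunday Nov 28 1999.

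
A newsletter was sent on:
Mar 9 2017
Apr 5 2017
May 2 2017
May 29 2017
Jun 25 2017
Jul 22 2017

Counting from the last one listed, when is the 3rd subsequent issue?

Every event comes 27 days after the last (27, 27, 27, 27, 27).
Jul 22 2017 + 27 days = Aug 18 2017.
Aug 18 2017 + 27 days = Sep 14 2017.
Sep 14 2017 + 27 days = Oct 11 2017.

Oct 11 2017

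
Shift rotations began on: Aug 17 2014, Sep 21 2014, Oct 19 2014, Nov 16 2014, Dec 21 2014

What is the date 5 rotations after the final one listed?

May 17 2015

All dates are Sundays, 35, 28, 28, 35 days apart.
Specifically, the 3rd Sunday of each month.
January 2015 — 3rd Sunday is Jan 18 2015.
February 2015 — 3rd Sunday is Feb 15 2015.
3rd Sunday of March 2015: Mar 15 2015.
April 2015 — 3rd Sunday is Apr 19 2015.
May 2015 — 3rd Sunday is May 17 2015.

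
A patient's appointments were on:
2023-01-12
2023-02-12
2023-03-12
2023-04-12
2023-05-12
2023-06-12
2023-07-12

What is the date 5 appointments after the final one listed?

2023-12-12

The day-of-month is always 12 (31, 28, 31, 30, 31, 30 days between events).
So this recurs on the 12th of each month.
Next: August 2023 → 2023-08-12.
September 2023: 2023-09-12.
October 2023: 2023-10-12.
Next: November 2023 → 2023-11-12.
December 2023: 2023-12-12.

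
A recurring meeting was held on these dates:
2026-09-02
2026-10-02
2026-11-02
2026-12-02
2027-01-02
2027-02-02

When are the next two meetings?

The day-of-month is always 2 (30, 31, 30, 31, 31 days between events).
So this recurs on the 2nd of each month.
March 2027: 2027-03-02.
April 2027: 2027-04-02.

2027-03-02, 2027-04-02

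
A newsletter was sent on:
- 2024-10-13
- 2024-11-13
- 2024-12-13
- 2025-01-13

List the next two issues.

2025-02-13, 2025-03-13

The day-of-month is always 13 (31, 30, 31 days between events).
So this recurs on the 13th of each month.
February 2025: 2025-02-13.
Next: March 2025 → 2025-03-13.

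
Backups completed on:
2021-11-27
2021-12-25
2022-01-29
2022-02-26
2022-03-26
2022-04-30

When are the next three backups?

Every date is a Saturday; gaps 28, 35, 28, 28, 35 days.
Each is the last Saturday of its month (at least one falls on the 29th or later, ruling out '4th Saturday').
Last Saturday of May 2022: 2022-05-28.
Last Saturday of June 2022: 2022-06-25.
July 2022 ends with Saturday 2022-07-30.

2022-05-28, 2022-06-25, 2022-07-30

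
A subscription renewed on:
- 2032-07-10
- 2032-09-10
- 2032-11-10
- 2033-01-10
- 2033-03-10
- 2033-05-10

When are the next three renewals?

Each date is the 10th; the gaps (62, 61, 61, 59, 61) track the month lengths.
The rule is the 10th of every 2 months.
Next: July 2033 → 2033-07-10.
Next: September 2033 → 2033-09-10.
Next: November 2033 → 2033-11-10.

2033-07-10, 2033-09-10, 2033-11-10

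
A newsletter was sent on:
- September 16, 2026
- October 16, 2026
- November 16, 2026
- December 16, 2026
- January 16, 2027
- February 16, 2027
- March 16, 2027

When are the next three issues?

April 16, 2027; May 16, 2027; June 16, 2027

The day-of-month is always 16 (30, 31, 30, 31, 31, 28 days between events).
So this recurs on the 16th of each month.
April 2027: April 16, 2027.
May 2027: May 16, 2027.
Next: June 2027 → June 16, 2027.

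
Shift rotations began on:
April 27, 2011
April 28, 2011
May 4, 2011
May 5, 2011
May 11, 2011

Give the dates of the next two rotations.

Gaps: 1, 6, 1, 6 days — not constant, but cyclic with period 2.
The events fall on every Wednesday and Thursday.
Next Thursday: May 12, 2011.
The following Wednesday is May 18, 2011.

May 12, 2011; May 18, 2011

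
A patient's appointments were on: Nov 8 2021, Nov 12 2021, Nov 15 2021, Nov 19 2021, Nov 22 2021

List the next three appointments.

Nov 26 2021, Nov 29 2021, Dec 3 2021

Gaps: 4, 3, 4, 3 days — not constant, but cyclic with period 2.
The events fall on every Monday and Friday.
The following Friday is Nov 26 2021.
The following Monday is Nov 29 2021.
Next Friday: Dec 3 2021.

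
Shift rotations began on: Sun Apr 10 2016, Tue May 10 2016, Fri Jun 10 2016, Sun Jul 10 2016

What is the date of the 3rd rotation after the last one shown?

Each date is the 10th; the gaps (30, 31, 30) track the month lengths.
The rule is the 10th of each month.
August 2016: Wed Aug 10 2016.
Next: September 2016 → Sat Sep 10 2016.
October 2016: Mon Oct 10 2016.

Mon Oct 10 2016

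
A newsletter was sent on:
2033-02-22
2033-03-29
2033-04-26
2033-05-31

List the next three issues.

2033-06-28, 2033-07-26, 2033-08-30

Every date is a Tuesday; gaps 35, 28, 35 days.
Each is the last Tuesday of its month (at least one falls on the 29th or later, ruling out '4th Tuesday').
June 2033 ends with Tuesday 2033-06-28.
July 2033 ends with Tuesday 2033-07-26.
Last Tuesday of August 2033: 2033-08-30.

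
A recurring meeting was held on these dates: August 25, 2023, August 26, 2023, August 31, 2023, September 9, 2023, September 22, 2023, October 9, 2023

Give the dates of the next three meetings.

October 30, 2023; November 24, 2023; December 23, 2023

Intervals are 1, 5, 9, 13, 17 days — an arithmetic progression with common difference 4.
Next gap: 21 days. October 9, 2023 + 21 days = October 30, 2023.
Next gap: 25 days. October 30, 2023 + 25 days = November 24, 2023.
Next gap: 29 days. November 24, 2023 + 29 days = December 23, 2023.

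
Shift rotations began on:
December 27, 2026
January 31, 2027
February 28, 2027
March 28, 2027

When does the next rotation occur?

Every date is a Sunday; gaps 35, 28, 28 days.
Each is the last Sunday of its month (at least one falls on the 29th or later, ruling out '4th Sunday').
April 2027 ends with Sunday April 25, 2027.

April 25, 2027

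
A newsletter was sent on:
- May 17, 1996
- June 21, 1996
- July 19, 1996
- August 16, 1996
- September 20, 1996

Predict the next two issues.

October 18, 1996; November 15, 1996

All dates are Fridays, 35, 28, 28, 35 days apart.
Specifically, the 3rd Friday of each month.
October 1996 — 3rd Friday is October 18, 1996.
3rd Friday of November 1996: November 15, 1996.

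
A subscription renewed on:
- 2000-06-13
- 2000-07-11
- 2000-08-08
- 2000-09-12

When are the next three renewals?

2000-10-10, 2000-11-14, 2000-12-12

These are Tuesdays at 28- or 35-day spacing (28, 28, 35).
The pattern: 2nd Tuesday of the month.
2nd Tuesday of October 2000: 2000-10-10.
2nd Tuesday of November 2000: 2000-11-14.
2nd Tuesday of December 2000: 2000-12-12.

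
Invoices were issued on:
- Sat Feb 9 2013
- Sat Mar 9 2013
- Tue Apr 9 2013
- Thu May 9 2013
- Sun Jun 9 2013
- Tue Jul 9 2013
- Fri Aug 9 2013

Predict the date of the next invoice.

Each date is the 9th; the gaps (28, 31, 30, 31, 30, 31) track the month lengths.
The rule is the 9th of each month.
September 2013: Mon Sep 9 2013.

Mon Sep 9 2013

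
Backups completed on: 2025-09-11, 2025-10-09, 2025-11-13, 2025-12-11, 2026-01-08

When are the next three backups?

These are Thursdays at 28- or 35-day spacing (28, 35, 28, 28).
The pattern: 2nd Thursday of the month.
2nd Thursday of February 2026: 2026-02-12.
2nd Thursday of March 2026: 2026-03-12.
April 2026 — 2nd Thursday is 2026-04-09.

2026-02-12, 2026-03-12, 2026-04-09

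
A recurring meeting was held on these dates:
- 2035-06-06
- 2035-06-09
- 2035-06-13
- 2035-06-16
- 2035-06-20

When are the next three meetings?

Gaps: 3, 4, 3, 4 days — not constant, but cyclic with period 2.
The events fall on every Wednesday and Saturday.
Next Saturday: 2035-06-23.
Next Wednesday: 2035-06-27.
The following Saturday is 2035-06-30.

2035-06-23, 2035-06-27, 2035-06-30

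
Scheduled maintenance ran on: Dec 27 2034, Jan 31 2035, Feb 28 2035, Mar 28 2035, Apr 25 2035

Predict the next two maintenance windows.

These are Wednesdays with 35, 28, 28, 28-day gaps.
Each is the final Wednesday of its month — Jan 31 2035 is past the 28th, so '4th Wednesday' doesn't fit.
May 2035 ends with Wednesday May 30 2035.
Last Wednesday of June 2035: Jun 27 2035.

May 30 2035, Jun 27 2035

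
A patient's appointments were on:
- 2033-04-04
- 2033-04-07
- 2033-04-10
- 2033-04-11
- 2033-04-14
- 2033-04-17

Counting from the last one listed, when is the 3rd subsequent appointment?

2033-04-24

The gap pattern 3, 3, 1, 3, 3 repeats every 3 events.
These are the Mondays, Thursdays and Sundays of each week.
Next Monday: 2033-04-18.
The following Thursday is 2033-04-21.
The following Sunday is 2033-04-24.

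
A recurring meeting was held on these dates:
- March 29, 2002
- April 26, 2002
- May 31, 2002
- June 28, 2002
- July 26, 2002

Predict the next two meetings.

Every date is a Friday; gaps 28, 35, 28, 28 days.
Each is the last Friday of its month (at least one falls on the 29th or later, ruling out '4th Friday').
Last Friday of August 2002: August 30, 2002.
Last Friday of September 2002: September 27, 2002.

August 30, 2002; September 27, 2002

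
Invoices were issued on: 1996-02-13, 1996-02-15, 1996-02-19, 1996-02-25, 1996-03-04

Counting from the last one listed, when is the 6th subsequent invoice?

1996-06-02

Intervals are 2, 4, 6, 8 days — an arithmetic progression with common difference 2.
Next gap: 10 days. 1996-03-04 + 10 days = 1996-03-14.
Next gap: 12 days. 1996-03-14 + 12 days = 1996-03-26.
Next gap: 14 days. 1996-03-26 + 14 days = 1996-04-09.
Next gap: 16 days. 1996-04-09 + 16 days = 1996-04-25.
Next gap: 18 days. 1996-04-25 + 18 days = 1996-05-13.
Next gap: 20 days. 1996-05-13 + 20 days = 1996-06-02.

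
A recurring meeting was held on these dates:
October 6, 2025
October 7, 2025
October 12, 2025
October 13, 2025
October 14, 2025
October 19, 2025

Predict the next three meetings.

Gaps: 1, 5, 1, 1, 5 days — not constant, but cyclic with period 3.
The events fall on every Monday, Tuesday and Sunday.
The following Monday is October 20, 2025.
The following Tuesday is October 21, 2025.
The following Sunday is October 26, 2025.

October 20, 2025; October 21, 2025; October 26, 2025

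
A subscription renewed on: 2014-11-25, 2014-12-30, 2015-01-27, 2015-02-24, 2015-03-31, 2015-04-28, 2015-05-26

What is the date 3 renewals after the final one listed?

Every date is a Tuesday; gaps 35, 28, 28, 35, 28, 28 days.
Each is the last Tuesday of its month (at least one falls on the 29th or later, ruling out '4th Tuesday').
Last Tuesday of June 2015: 2015-06-30.
Last Tuesday of July 2015: 2015-07-28.
Last Tuesday of August 2015: 2015-08-25.

2015-08-25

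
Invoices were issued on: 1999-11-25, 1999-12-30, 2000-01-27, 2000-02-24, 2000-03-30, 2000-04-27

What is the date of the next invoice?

Every date is a Thursday; gaps 35, 28, 28, 35, 28 days.
Each is the last Thursday of its month (at least one falls on the 29th or later, ruling out '4th Thursday').
May 2000 ends with Thursday 2000-05-25.

2000-05-25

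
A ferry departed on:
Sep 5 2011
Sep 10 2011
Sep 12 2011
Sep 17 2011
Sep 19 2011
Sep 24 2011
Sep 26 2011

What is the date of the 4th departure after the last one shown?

Oct 10 2011

The gap pattern 5, 2, 5, 2, 5, 2 repeats every 2 events.
These are the Mondays and Saturdays of each week.
The following Saturday is Oct 1 2011.
The following Monday is Oct 3 2011.
The following Saturday is Oct 8 2011.
The following Monday is Oct 10 2011.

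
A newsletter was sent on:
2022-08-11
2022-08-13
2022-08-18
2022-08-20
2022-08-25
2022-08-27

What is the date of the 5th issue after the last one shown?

The gap pattern 2, 5, 2, 5, 2 repeats every 2 events.
These are the Thursdays and Saturdays of each week.
The following Thursday is 2022-09-01.
The following Saturday is 2022-09-03.
Next Thursday: 2022-09-08.
The following Saturday is 2022-09-10.
The following Thursday is 2022-09-15.

2022-09-15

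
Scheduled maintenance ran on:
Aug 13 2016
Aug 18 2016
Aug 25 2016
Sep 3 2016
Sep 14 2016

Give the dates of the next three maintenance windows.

Intervals are 5, 7, 9, 11 days — an arithmetic progression with common difference 2.
Next gap: 13 days. Sep 14 2016 + 13 days = Sep 27 2016.
Next gap: 15 days. Sep 27 2016 + 15 days = Oct 12 2016.
Next gap: 17 days. Oct 12 2016 + 17 days = Oct 29 2016.

Sep 27 2016, Oct 12 2016, Oct 29 2016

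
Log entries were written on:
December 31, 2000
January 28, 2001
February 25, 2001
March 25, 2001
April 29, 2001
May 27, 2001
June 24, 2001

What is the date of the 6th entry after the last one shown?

All Sundays; the gaps (28, 28, 28, 35, 28, 28) vary with month length.
This is the last Sunday of each month.
Last Sunday of July 2001: July 29, 2001.
August 2001 ends with Sunday August 26, 2001.
September 2001 ends with Sunday September 30, 2001.
Last Sunday of October 2001: October 28, 2001.
Last Sunday of November 2001: November 25, 2001.
Last Sunday of December 2001: December 30, 2001.

December 30, 2001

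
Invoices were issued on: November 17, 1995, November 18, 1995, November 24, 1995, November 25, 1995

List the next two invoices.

Gaps: 1, 6, 1 days — not constant, but cyclic with period 2.
The events fall on every Friday and Saturday.
Next Friday: December 1, 1995.
Next Saturday: December 2, 1995.

December 1, 1995; December 2, 1995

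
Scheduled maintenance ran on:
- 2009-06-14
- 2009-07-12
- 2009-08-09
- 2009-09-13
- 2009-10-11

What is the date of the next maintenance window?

Gaps: 28, 28, 35, 28 days — a mix of 28 and 35. Every date is a Sunday.
Each is the 2nd Sunday of its month.
November 2009 — 2nd Sunday is 2009-11-08.

2009-11-08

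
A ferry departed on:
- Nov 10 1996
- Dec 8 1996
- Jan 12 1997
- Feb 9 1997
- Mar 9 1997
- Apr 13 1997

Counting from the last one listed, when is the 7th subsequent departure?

All dates are Sundays, 28, 35, 28, 28, 35 days apart.
Specifically, the 2nd Sunday of each month.
2nd Sunday of May 1997: May 11 1997.
June 1997 — 2nd Sunday is Jun 8 1997.
July 1997 — 2nd Sunday is Jul 13 1997.
2nd Sunday of August 1997: Aug 10 1997.
September 1997 — 2nd Sunday is Sep 14 1997.
October 1997 — 2nd Sunday is Oct 12 1997.
2nd Sunday of November 1997: Nov 9 1997.

Nov 9 1997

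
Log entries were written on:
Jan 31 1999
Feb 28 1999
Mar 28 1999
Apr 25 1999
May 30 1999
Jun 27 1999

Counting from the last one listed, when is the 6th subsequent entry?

Dec 26 1999

Every date is a Sunday; gaps 28, 28, 28, 35, 28 days.
Each is the last Sunday of its month (at least one falls on the 29th or later, ruling out '4th Sunday').
Last Sunday of July 1999: Jul 25 1999.
Last Sunday of August 1999: Aug 29 1999.
September 1999 ends with Sunday Sep 26 1999.
Last Sunday of October 1999: Oct 31 1999.
November 1999 ends with Sunday Nov 28 1999.
Last Sunday of December 1999: Dec 26 1999.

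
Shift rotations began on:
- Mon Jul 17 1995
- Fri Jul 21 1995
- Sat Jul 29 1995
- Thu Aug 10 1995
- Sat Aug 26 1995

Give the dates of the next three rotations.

Fri Sep 15 1995, Mon Oct 9 1995, Mon Nov 6 1995

Gaps: 4, 8, 12, 16 days — each gap is 4 larger than the previous one.
Next gap: 20 days. Sat Aug 26 1995 + 20 days = Fri Sep 15 1995.
Next gap: 24 days. Fri Sep 15 1995 + 24 days = Mon Oct 9 1995.
Next gap: 28 days. Mon Oct 9 1995 + 28 days = Mon Nov 6 1995.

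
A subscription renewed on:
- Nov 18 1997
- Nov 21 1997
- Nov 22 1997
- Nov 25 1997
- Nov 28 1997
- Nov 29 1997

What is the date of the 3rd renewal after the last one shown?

The gap pattern 3, 1, 3, 3, 1 repeats every 3 events.
These are the Tuesdays, Fridays and Saturdays of each week.
The following Tuesday is Dec 2 1997.
The following Friday is Dec 5 1997.
The following Saturday is Dec 6 1997.

Dec 6 1997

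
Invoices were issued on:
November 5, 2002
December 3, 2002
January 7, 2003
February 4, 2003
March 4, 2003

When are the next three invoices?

April 1, 2003; May 6, 2003; June 3, 2003

All dates are Tuesdays, 28, 35, 28, 28 days apart.
Specifically, the 1st Tuesday of each month.
April 2003 — 1st Tuesday is April 1, 2003.
1st Tuesday of May 2003: May 6, 2003.
1st Tuesday of June 2003: June 3, 2003.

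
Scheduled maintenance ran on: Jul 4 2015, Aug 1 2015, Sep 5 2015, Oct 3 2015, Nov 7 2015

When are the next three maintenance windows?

Dec 5 2015, Jan 2 2016, Feb 6 2016

Gaps: 28, 35, 28, 35 days — a mix of 28 and 35. Every date is a Saturday.
Each is the 1st Saturday of its month.
December 2015 — 1st Saturday is Dec 5 2015.
January 2016 — 1st Saturday is Jan 2 2016.
February 2016 — 1st Saturday is Feb 6 2016.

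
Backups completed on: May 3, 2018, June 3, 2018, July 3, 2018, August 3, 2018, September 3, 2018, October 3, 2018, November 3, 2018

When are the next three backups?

Gaps: 31, 30, 31, 31, 30, 31 days — not constant. Every event is on the 3rd of the month.
Pattern: the 3rd of each month.
Next: December 2018 → December 3, 2018.
Next: January 2019 → January 3, 2019.
Next: February 2019 → February 3, 2019.

December 3, 2018; January 3, 2019; February 3, 2019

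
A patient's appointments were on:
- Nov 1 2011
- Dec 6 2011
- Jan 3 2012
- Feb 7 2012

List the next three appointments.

All dates are Tuesdays, 35, 28, 35 days apart.
Specifically, the 1st Tuesday of each month.
March 2012 — 1st Tuesday is Mar 6 2012.
1st Tuesday of April 2012: Apr 3 2012.
1st Tuesday of May 2012: May 1 2012.

Mar 6 2012, Apr 3 2012, May 1 2012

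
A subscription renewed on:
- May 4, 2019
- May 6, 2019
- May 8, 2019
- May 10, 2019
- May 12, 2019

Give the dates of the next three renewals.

May 14, 2019; May 16, 2019; May 18, 2019

The spacing is 2, 2, 2, 2 days — always 2 days.
May 12, 2019 + 2 days = May 14, 2019.
May 14, 2019 + 2 days = May 16, 2019.
May 16, 2019 + 2 days = May 18, 2019.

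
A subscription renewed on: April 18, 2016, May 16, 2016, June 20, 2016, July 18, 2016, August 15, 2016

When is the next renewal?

September 19, 2016

Gaps: 28, 35, 28, 28 days — a mix of 28 and 35. Every date is a Monday.
Each is the 3rd Monday of its month.
3rd Monday of September 2016: September 19, 2016.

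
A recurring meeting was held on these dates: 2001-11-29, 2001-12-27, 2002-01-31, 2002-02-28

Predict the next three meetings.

Every date is a Thursday; gaps 28, 35, 28 days.
Each is the last Thursday of its month (at least one falls on the 29th or later, ruling out '4th Thursday').
March 2002 ends with Thursday 2002-03-28.
Last Thursday of April 2002: 2002-04-25.
Last Thursday of May 2002: 2002-05-30.

2002-03-28, 2002-04-25, 2002-05-30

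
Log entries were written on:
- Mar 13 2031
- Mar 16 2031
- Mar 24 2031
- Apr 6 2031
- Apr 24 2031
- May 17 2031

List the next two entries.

Gaps: 3, 8, 13, 18, 23 days — each gap is 5 larger than the previous one.
Next gap: 28 days. May 17 2031 + 28 days = Jun 14 2031.
Next gap: 33 days. Jun 14 2031 + 33 days = Jul 17 2031.

Jun 14 2031, Jul 17 2031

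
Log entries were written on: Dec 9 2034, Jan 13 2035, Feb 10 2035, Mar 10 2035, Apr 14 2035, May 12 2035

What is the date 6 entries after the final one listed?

Nov 10 2035

All dates are Saturdays, 35, 28, 28, 35, 28 days apart.
Specifically, the 2nd Saturday of each month.
June 2035 — 2nd Saturday is Jun 9 2035.
July 2035 — 2nd Saturday is Jul 14 2035.
2nd Saturday of August 2035: Aug 11 2035.
2nd Saturday of September 2035: Sep 8 2035.
October 2035 — 2nd Saturday is Oct 13 2035.
November 2035 — 2nd Saturday is Nov 10 2035.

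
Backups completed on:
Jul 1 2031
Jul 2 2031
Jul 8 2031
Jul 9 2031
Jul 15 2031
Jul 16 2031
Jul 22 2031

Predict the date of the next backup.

The gap pattern 1, 6, 1, 6, 1, 6 repeats every 2 events.
These are the Tuesdays and Wednesdays of each week.
Next Wednesday: Jul 23 2031.

Jul 23 2031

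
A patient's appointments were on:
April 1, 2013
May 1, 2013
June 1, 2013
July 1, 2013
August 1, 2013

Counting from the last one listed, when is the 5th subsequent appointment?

Gaps: 30, 31, 30, 31 days — not constant. Every event is on the 1st of the month.
Pattern: the 1st of each month.
September 2013: September 1, 2013.
October 2013: October 1, 2013.
Next: November 2013 → November 1, 2013.
Next: December 2013 → December 1, 2013.
Next: January 2014 → January 1, 2014.

January 1, 2014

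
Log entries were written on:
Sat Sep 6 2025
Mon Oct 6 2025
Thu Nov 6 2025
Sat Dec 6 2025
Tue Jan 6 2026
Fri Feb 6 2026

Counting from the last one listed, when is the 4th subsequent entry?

Sat Jun 6 2026

Gaps: 30, 31, 30, 31, 31 days — not constant. Every event is on the 6th of the month.
Pattern: the 6th of each month.
March 2026: Fri Mar 6 2026.
April 2026: Mon Apr 6 2026.
May 2026: Wed May 6 2026.
Next: June 2026 → Sat Jun 6 2026.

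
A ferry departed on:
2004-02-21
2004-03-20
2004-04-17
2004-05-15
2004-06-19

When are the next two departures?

Gaps: 28, 28, 28, 35 days — a mix of 28 and 35. Every date is a Saturday.
Each is the 3rd Saturday of its month.
July 2004 — 3rd Saturday is 2004-07-17.
August 2004 — 3rd Saturday is 2004-08-21.

2004-07-17, 2004-08-21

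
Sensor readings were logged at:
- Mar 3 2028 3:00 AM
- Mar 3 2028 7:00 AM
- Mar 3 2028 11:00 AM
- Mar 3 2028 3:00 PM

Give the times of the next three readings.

Mar 3 2028 7:00 PM, Mar 3 2028 11:00 PM, Mar 4 2028 3:00 AM

Spacing: 4, 4, 4 h — constant 4 h.
Mar 3 2028 3:00 PM + 4 h = Mar 3 2028 7:00 PM.
Mar 3 2028 7:00 PM + 4 h = Mar 3 2028 11:00 PM.
Mar 3 2028 11:00 PM + 4 h = Mar 4 2028 3:00 AM.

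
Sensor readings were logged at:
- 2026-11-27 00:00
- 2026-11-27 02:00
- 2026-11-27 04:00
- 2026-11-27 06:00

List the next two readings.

2026-11-27 08:00, 2026-11-27 10:00

Gaps: 2, 2, 2 hours — each event is 2 hours after the previous one.
2026-11-27 06:00 + 2 h = 2026-11-27 08:00.
2026-11-27 08:00 + 2 h = 2026-11-27 10:00.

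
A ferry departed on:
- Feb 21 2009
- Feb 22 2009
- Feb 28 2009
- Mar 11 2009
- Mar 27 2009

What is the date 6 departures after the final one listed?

The spacing grows by 5 each time: 1, 6, 11, 16 days.
Next gap: 21 days. Mar 27 2009 + 21 days = Apr 17 2009.
Next gap: 26 days. Apr 17 2009 + 26 days = May 13 2009.
Next gap: 31 days. May 13 2009 + 31 days = Jun 13 2009.
Next gap: 36 days. Jun 13 2009 + 36 days = Jul 19 2009.
Next gap: 41 days. Jul 19 2009 + 41 days = Aug 29 2009.
Next gap: 46 days. Aug 29 2009 + 46 days = Oct 14 2009.

Oct 14 2009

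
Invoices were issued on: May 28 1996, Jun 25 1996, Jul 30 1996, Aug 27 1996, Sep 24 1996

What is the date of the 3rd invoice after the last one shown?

Dec 31 1996

Every date is a Tuesday; gaps 28, 35, 28, 28 days.
Each is the last Tuesday of its month (at least one falls on the 29th or later, ruling out '4th Tuesday').
Last Tuesday of October 1996: Oct 29 1996.
Last Tuesday of November 1996: Nov 26 1996.
December 1996 ends with Tuesday Dec 31 1996.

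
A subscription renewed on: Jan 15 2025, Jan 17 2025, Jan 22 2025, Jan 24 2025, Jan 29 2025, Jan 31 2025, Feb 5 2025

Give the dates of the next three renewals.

Gaps: 2, 5, 2, 5, 2, 5 days — not constant, but cyclic with period 2.
The events fall on every Wednesday and Friday.
Next Friday: Feb 7 2025.
Next Wednesday: Feb 12 2025.
Next Friday: Feb 14 2025.

Feb 7 2025, Feb 12 2025, Feb 14 2025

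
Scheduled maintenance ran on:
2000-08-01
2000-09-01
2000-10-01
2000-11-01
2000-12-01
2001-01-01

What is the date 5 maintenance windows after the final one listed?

2001-06-01

The day-of-month is always 1 (31, 30, 31, 30, 31 days between events).
So this recurs on the 1st of each month.
February 2001: 2001-02-01.
March 2001: 2001-03-01.
April 2001: 2001-04-01.
May 2001: 2001-05-01.
Next: June 2001 → 2001-06-01.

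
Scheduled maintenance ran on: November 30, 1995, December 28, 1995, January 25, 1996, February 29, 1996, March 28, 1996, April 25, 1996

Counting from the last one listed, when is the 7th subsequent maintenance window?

November 28, 1996

Every date is a Thursday; gaps 28, 28, 35, 28, 28 days.
Each is the last Thursday of its month (at least one falls on the 29th or later, ruling out '4th Thursday').
Last Thursday of May 1996: May 30, 1996.
June 1996 ends with Thursday June 27, 1996.
Last Thursday of July 1996: July 25, 1996.
Last Thursday of August 1996: August 29, 1996.
Last Thursday of September 1996: September 26, 1996.
Last Thursday of October 1996: October 31, 1996.
Last Thursday of November 1996: November 28, 1996.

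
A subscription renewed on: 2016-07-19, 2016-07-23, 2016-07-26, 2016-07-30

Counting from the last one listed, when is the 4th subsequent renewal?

Gaps: 4, 3, 4 days — not constant, but cyclic with period 2.
The events fall on every Tuesday and Saturday.
Next Tuesday: 2016-08-02.
The following Saturday is 2016-08-06.
Next Tuesday: 2016-08-09.
Next Saturday: 2016-08-13.

2016-08-13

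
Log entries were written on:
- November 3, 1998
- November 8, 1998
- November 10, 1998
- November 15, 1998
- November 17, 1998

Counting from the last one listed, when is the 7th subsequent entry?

December 13, 1998

Gaps: 5, 2, 5, 2 days — not constant, but cyclic with period 2.
The events fall on every Tuesday and Sunday.
The following Sunday is November 22, 1998.
The following Tuesday is November 24, 1998.
The following Sunday is November 29, 1998.
Next Tuesday: December 1, 1998.
Next Sunday: December 6, 1998.
The following Tuesday is December 8, 1998.
Next Sunday: December 13, 1998.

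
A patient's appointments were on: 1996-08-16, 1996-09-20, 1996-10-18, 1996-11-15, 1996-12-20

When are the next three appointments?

Gaps: 35, 28, 28, 35 days — a mix of 28 and 35. Every date is a Friday.
Each is the 3rd Friday of its month.
January 1997 — 3rd Friday is 1997-01-17.
3rd Friday of February 1997: 1997-02-21.
March 1997 — 3rd Friday is 1997-03-21.

1997-01-17, 1997-02-21, 1997-03-21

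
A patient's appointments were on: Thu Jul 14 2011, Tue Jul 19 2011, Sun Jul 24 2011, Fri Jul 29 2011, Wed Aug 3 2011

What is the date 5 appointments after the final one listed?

Sun Aug 28 2011

The spacing is 5, 5, 5, 5 days — always 5 days.
Wed Aug 3 2011 + 5 days = Mon Aug 8 2011.
Mon Aug 8 2011 + 5 days = Sat Aug 13 2011.
Sat Aug 13 2011 + 5 days = Thu Aug 18 2011.
Thu Aug 18 2011 + 5 days = Tue Aug 23 2011.
Tue Aug 23 2011 + 5 days = Sun Aug 28 2011.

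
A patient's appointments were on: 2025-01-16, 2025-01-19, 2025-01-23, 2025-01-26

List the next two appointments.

2025-01-30, 2025-02-02

Gaps: 3, 4, 3 days — not constant, but cyclic with period 2.
The events fall on every Thursday and Sunday.
Next Thursday: 2025-01-30.
Next Sunday: 2025-02-02.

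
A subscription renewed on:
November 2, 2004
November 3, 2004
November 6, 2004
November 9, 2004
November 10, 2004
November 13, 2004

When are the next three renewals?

Every event lands on a Tuesday or Wednesday or Saturday (gaps cycle 1, 3, 3, 1, 3).
So the schedule is: every Tuesday, Wednesday and Saturday.
Next Tuesday: November 16, 2004.
Next Wednesday: November 17, 2004.
Next Saturday: November 20, 2004.

November 16, 2004; November 17, 2004; November 20, 2004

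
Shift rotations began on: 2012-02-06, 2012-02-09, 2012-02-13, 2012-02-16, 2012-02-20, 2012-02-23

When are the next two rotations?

2012-02-27, 2012-03-01

Gaps: 3, 4, 3, 4, 3 days — not constant, but cyclic with period 2.
The events fall on every Monday and Thursday.
The following Monday is 2012-02-27.
Next Thursday: 2012-03-01.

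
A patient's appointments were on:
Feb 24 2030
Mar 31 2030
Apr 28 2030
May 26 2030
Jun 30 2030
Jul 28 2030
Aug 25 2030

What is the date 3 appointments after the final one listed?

Nov 24 2030

These are Sundays with 35, 28, 28, 35, 28, 28-day gaps.
Each is the final Sunday of its month — Mar 31 2030 is past the 28th, so '4th Sunday' doesn't fit.
September 2030 ends with Sunday Sep 29 2030.
Last Sunday of October 2030: Oct 27 2030.
Last Sunday of November 2030: Nov 24 2030.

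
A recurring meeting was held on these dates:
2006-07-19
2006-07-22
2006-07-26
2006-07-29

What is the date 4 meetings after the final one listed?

Gaps: 3, 4, 3 days — not constant, but cyclic with period 2.
The events fall on every Wednesday and Saturday.
The following Wednesday is 2006-08-02.
Next Saturday: 2006-08-05.
Next Wednesday: 2006-08-09.
Next Saturday: 2006-08-12.

2006-08-12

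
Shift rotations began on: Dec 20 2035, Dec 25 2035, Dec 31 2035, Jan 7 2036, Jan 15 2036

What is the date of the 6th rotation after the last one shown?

Mar 24 2036

Intervals are 5, 6, 7, 8 days — an arithmetic progression with common difference 1.
Next gap: 9 days. Jan 15 2036 + 9 days = Jan 24 2036.
Next gap: 10 days. Jan 24 2036 + 10 days = Feb 3 2036.
Next gap: 11 days. Feb 3 2036 + 11 days = Feb 14 2036.
Next gap: 12 days. Feb 14 2036 + 12 days = Feb 26 2036.
Next gap: 13 days. Feb 26 2036 + 13 days = Mar 10 2036.
Next gap: 14 days. Mar 10 2036 + 14 days = Mar 24 2036.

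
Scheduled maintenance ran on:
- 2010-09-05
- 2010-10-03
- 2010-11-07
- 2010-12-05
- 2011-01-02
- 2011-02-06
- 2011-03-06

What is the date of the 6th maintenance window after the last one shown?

2011-09-04

All dates are Sundays, 28, 35, 28, 28, 35, 28 days apart.
Specifically, the 1st Sunday of each month.
April 2011 — 1st Sunday is 2011-04-03.
1st Sunday of May 2011: 2011-05-01.
1st Sunday of June 2011: 2011-06-05.
1st Sunday of July 2011: 2011-07-03.
August 2011 — 1st Sunday is 2011-08-07.
September 2011 — 1st Sunday is 2011-09-04.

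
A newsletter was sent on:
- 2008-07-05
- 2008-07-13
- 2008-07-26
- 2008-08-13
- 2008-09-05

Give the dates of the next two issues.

2008-10-03, 2008-11-05

The spacing grows by 5 each time: 8, 13, 18, 23 days.
Next gap: 28 days. 2008-09-05 + 28 days = 2008-10-03.
Next gap: 33 days. 2008-10-03 + 33 days = 2008-11-05.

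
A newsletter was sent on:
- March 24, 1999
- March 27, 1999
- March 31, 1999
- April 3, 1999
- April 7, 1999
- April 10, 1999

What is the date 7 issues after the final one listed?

The gap pattern 3, 4, 3, 4, 3 repeats every 2 events.
These are the Wednesdays and Saturdays of each week.
Next Wednesday: April 14, 1999.
The following Saturday is April 17, 1999.
The following Wednesday is April 21, 1999.
Next Saturday: April 24, 1999.
Next Wednesday: April 28, 1999.
The following Saturday is May 1, 1999.
Next Wednesday: May 5, 1999.

May 5, 1999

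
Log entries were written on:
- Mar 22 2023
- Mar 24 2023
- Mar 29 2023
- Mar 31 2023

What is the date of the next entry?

Every event lands on a Wednesday or Friday (gaps cycle 2, 5, 2).
So the schedule is: every Wednesday and Friday.
Next Wednesday: Apr 5 2023.

Apr 5 2023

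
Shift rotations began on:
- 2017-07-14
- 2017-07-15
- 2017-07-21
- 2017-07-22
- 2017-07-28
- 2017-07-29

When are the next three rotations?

Every event lands on a Friday or Saturday (gaps cycle 1, 6, 1, 6, 1).
So the schedule is: every Friday and Saturday.
The following Friday is 2017-08-04.
The following Saturday is 2017-08-05.
Next Friday: 2017-08-11.

2017-08-04, 2017-08-05, 2017-08-11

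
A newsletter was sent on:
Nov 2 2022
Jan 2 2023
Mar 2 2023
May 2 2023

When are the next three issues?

Jul 2 2023, Sep 2 2023, Nov 2 2023

The day-of-month is always 2 (61, 59, 61 days between events).
So this recurs on the 2nd of every 2 months.
Next: July 2023 → Jul 2 2023.
Next: September 2023 → Sep 2 2023.
Next: November 2023 → Nov 2 2023.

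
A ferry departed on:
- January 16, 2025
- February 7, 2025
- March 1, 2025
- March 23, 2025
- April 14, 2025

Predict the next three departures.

Every event comes 22 days after the last (22, 22, 22, 22).
April 14, 2025 + 22 days = May 6, 2025.
May 6, 2025 + 22 days = May 28, 2025.
May 28, 2025 + 22 days = June 19, 2025.

May 6, 2025; May 28, 2025; June 19, 2025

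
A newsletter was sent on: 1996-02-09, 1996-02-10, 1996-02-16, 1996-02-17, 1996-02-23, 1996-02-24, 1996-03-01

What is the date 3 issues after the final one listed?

Every event lands on a Friday or Saturday (gaps cycle 1, 6, 1, 6, 1, 6).
So the schedule is: every Friday and Saturday.
Next Saturday: 1996-03-02.
Next Friday: 1996-03-08.
Next Saturday: 1996-03-09.

1996-03-09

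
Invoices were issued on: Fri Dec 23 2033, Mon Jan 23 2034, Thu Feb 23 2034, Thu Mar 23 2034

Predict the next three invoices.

The day-of-month is always 23 (31, 31, 28 days between events).
So this recurs on the 23rd of each month.
Next: April 2034 → Sun Apr 23 2034.
Next: May 2034 → Tue May 23 2034.
June 2034: Fri Jun 23 2034.

Sun Apr 23 2034, Tue May 23 2034, Fri Jun 23 2034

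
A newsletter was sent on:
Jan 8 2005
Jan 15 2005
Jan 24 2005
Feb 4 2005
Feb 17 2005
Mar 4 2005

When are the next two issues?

Mar 21 2005, Apr 9 2005

The spacing grows by 2 each time: 7, 9, 11, 13, 15 days.
Next gap: 17 days. Mar 4 2005 + 17 days = Mar 21 2005.
Next gap: 19 days. Mar 21 2005 + 19 days = Apr 9 2005.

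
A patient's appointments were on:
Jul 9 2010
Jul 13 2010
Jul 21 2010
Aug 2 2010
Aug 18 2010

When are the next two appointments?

Intervals are 4, 8, 12, 16 days — an arithmetic progression with common difference 4.
Next gap: 20 days. Aug 18 2010 + 20 days = Sep 7 2010.
Next gap: 24 days. Sep 7 2010 + 24 days = Oct 1 2010.

Sep 7 2010, Oct 1 2010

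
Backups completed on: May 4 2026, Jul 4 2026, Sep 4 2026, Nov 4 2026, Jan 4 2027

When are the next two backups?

Mar 4 2027, May 4 2027

Gaps: 61, 62, 61, 61 days — not constant. Every event is on the 4th of the month.
Pattern: the 4th of every 2 months.
March 2027: Mar 4 2027.
Next: May 2027 → May 4 2027.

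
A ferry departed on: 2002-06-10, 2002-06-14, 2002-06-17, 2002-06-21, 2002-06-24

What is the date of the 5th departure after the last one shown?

The gap pattern 4, 3, 4, 3 repeats every 2 events.
These are the Mondays and Fridays of each week.
The following Friday is 2002-06-28.
Next Monday: 2002-07-01.
The following Friday is 2002-07-05.
The following Monday is 2002-07-08.
The following Friday is 2002-07-12.

2002-07-12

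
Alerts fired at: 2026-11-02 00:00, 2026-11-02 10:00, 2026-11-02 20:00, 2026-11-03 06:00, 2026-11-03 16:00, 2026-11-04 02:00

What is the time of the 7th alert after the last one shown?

2026-11-07 00:00

Spacing: 10, 10, 10, 10, 10 h — constant 10 h.
2026-11-04 02:00 + 10 h = 2026-11-04 12:00.
2026-11-04 12:00 + 10 h = 2026-11-04 22:00.
2026-11-04 22:00 + 10 h = 2026-11-05 08:00.
2026-11-05 08:00 + 10 h = 2026-11-05 18:00.
2026-11-05 18:00 + 10 h = 2026-11-06 04:00.
2026-11-06 04:00 + 10 h = 2026-11-06 14:00.
2026-11-06 14:00 + 10 h = 2026-11-07 00:00.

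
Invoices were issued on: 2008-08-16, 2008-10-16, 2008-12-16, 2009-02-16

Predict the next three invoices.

Gaps: 61, 61, 62 days — not constant. Every event is on the 16th of the month.
Pattern: the 16th of every 2 months.
April 2009: 2009-04-16.
June 2009: 2009-06-16.
August 2009: 2009-08-16.

2009-04-16, 2009-06-16, 2009-08-16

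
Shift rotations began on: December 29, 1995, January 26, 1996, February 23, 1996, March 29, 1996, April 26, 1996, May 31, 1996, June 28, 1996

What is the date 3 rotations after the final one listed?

All Fridays; the gaps (28, 28, 35, 28, 35, 28) vary with month length.
This is the last Friday of each month.
July 1996 ends with Friday July 26, 1996.
August 1996 ends with Friday August 30, 1996.
September 1996 ends with Friday September 27, 1996.

September 27, 1996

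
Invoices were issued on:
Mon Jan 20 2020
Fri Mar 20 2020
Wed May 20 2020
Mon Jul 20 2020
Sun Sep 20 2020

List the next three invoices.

Fri Nov 20 2020, Wed Jan 20 2021, Sat Mar 20 2021

Each date is the 20th; the gaps (60, 61, 61, 62) track the month lengths.
The rule is the 20th of every 2 months.
November 2020: Fri Nov 20 2020.
January 2021: Wed Jan 20 2021.
March 2021: Sat Mar 20 2021.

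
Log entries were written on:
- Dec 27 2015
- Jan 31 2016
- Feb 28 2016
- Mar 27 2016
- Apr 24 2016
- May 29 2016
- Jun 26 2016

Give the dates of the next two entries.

Jul 31 2016, Aug 28 2016

Every date is a Sunday; gaps 35, 28, 28, 28, 35, 28 days.
Each is the last Sunday of its month (at least one falls on the 29th or later, ruling out '4th Sunday').
July 2016 ends with Sunday Jul 31 2016.
August 2016 ends with Sunday Aug 28 2016.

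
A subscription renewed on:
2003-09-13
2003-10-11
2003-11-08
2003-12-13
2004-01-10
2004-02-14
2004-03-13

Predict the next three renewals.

2004-04-10, 2004-05-08, 2004-06-12

All dates are Saturdays, 28, 28, 35, 28, 35, 28 days apart.
Specifically, the 2nd Saturday of each month.
2nd Saturday of April 2004: 2004-04-10.
2nd Saturday of May 2004: 2004-05-08.
June 2004 — 2nd Saturday is 2004-06-12.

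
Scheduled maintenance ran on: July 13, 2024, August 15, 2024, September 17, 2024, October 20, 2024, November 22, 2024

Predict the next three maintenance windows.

December 25, 2024; January 27, 2025; March 1, 2025

Gaps between consecutive events: 33, 33, 33, 33 days — a constant 33-day interval.
November 22, 2024 + 33 days = December 25, 2024.
December 25, 2024 + 33 days = January 27, 2025.
January 27, 2025 + 33 days = March 1, 2025.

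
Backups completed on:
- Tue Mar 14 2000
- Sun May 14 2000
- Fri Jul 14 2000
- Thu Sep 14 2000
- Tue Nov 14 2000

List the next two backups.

Sun Jan 14 2001, Wed Mar 14 2001

Gaps: 61, 61, 62, 61 days — not constant. Every event is on the 14th of the month.
Pattern: the 14th of every 2 months.
Next: January 2001 → Sun Jan 14 2001.
Next: March 2001 → Wed Mar 14 2001.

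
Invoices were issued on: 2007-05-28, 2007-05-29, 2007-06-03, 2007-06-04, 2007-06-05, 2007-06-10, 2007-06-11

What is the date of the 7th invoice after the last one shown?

2007-06-26

Every event lands on a Monday or Tuesday or Sunday (gaps cycle 1, 5, 1, 1, 5, 1).
So the schedule is: every Monday, Tuesday and Sunday.
The following Tuesday is 2007-06-12.
The following Sunday is 2007-06-17.
The following Monday is 2007-06-18.
Next Tuesday: 2007-06-19.
Next Sunday: 2007-06-24.
Next Monday: 2007-06-25.
Next Tuesday: 2007-06-26.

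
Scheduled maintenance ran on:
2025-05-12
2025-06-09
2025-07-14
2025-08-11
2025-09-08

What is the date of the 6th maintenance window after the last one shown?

2026-03-09

All dates are Mondays, 28, 35, 28, 28 days apart.
Specifically, the 2nd Monday of each month.
October 2025 — 2nd Monday is 2025-10-13.
November 2025 — 2nd Monday is 2025-11-10.
December 2025 — 2nd Monday is 2025-12-08.
2nd Monday of January 2026: 2026-01-12.
February 2026 — 2nd Monday is 2026-02-09.
March 2026 — 2nd Monday is 2026-03-09.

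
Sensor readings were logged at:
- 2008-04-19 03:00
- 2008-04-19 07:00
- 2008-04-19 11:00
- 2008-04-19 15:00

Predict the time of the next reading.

2008-04-19 19:00

Spacing: 4, 4, 4 h — constant 4 h.
2008-04-19 15:00 + 4 h = 2008-04-19 19:00.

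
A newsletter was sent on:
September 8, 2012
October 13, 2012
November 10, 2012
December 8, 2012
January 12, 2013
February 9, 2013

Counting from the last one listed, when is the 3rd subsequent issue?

All dates are Saturdays, 35, 28, 28, 35, 28 days apart.
Specifically, the 2nd Saturday of each month.
March 2013 — 2nd Saturday is March 9, 2013.
2nd Saturday of April 2013: April 13, 2013.
2nd Saturday of May 2013: May 11, 2013.

May 11, 2013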